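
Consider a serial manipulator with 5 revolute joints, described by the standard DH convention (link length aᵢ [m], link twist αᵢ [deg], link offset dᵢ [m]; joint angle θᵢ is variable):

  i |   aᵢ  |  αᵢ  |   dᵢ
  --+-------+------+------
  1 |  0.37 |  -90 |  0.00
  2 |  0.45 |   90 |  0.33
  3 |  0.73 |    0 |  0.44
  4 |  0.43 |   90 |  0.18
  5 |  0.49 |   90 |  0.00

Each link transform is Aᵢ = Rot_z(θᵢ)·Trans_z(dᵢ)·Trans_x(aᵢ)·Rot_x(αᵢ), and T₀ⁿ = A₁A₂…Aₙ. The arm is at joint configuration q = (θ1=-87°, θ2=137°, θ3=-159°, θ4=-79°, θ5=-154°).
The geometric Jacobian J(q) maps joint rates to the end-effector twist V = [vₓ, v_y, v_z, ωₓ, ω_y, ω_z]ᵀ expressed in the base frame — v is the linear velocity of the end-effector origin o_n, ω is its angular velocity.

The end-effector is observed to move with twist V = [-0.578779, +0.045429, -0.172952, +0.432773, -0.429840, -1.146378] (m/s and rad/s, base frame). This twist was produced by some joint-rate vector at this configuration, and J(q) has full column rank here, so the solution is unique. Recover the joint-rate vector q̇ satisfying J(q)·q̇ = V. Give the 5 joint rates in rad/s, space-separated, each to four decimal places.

o_n = [0.1020, -0.8074, -0.1422]
J₁: ẑ×o_n = [0.8074, 0.1020, -0.0000], ω = ẑ
J2: z=[0.9986, 0.0523, 0.0000] o=[0.0194, -0.3695, 0.0000] → [-0.0074, 0.1420, -0.4416, 0.9986, 0.0523, 0.0000]
J3: z=[0.0357, -0.6811, -0.7314] o=[0.3317, -0.0236, -0.3069] → [-0.6854, 0.1621, -0.1844, 0.0357, -0.6811, -0.7314]
J4: z=[0.0357, -0.6811, -0.7314] o=[0.1122, -0.8347, -0.1639] → [0.0052, 0.0067, -0.0060, 0.0357, -0.6811, -0.7314]
J5: z=[0.4967, 0.6471, -0.5784] o=[0.4915, -1.1046, -0.1401] → [0.1706, 0.2263, 0.3997, 0.4967, 0.6471, -0.5784]
q̇ = J⁺·V = [-0.5710, 0.3710, 0.1900, 0.5390, 0.0730]

-0.5710 0.3710 0.1900 0.5390 0.0730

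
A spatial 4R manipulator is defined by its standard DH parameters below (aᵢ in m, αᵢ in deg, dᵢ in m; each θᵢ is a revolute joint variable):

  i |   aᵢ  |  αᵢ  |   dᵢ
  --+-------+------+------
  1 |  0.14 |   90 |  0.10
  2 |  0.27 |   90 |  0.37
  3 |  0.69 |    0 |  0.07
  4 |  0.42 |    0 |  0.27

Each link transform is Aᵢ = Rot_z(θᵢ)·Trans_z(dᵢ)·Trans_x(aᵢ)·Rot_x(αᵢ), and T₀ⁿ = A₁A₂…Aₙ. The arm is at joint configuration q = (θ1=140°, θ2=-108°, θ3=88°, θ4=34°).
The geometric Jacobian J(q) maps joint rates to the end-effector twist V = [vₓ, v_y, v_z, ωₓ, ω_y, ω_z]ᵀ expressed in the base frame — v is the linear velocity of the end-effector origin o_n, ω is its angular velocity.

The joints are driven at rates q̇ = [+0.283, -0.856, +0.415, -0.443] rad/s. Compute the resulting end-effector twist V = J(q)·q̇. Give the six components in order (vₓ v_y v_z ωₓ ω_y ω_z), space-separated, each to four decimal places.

-0.3488 0.3898 0.5584 -0.5706 -0.6386 0.2743

o_n = [1.0674, 0.9525, 0.1371]
J₁: ẑ×o_n = [-0.9525, 1.0674, 0.0000], ω = ẑ
J2: z=[0.6428, 0.7660, 0.0000] o=[-0.1072, 0.0900, 0.1000] → [0.0284, -0.0238, -0.3455, 0.6428, 0.7660, 0.0000]
J3: z=[0.7286, -0.6113, 0.3090] o=[0.1945, 0.3198, -0.1568] → [-0.3751, 0.0557, 0.9946, 0.7286, -0.6113, 0.3090]
J4: z=[0.7286, -0.6113, 0.3090] o=[0.6945, 0.8005, -0.1581] → [-0.2274, -0.0997, 0.3387, 0.7286, -0.6113, 0.3090]
V = J·q̇ = [-0.3488, 0.3898, 0.5584, -0.5706, -0.6386, 0.2743]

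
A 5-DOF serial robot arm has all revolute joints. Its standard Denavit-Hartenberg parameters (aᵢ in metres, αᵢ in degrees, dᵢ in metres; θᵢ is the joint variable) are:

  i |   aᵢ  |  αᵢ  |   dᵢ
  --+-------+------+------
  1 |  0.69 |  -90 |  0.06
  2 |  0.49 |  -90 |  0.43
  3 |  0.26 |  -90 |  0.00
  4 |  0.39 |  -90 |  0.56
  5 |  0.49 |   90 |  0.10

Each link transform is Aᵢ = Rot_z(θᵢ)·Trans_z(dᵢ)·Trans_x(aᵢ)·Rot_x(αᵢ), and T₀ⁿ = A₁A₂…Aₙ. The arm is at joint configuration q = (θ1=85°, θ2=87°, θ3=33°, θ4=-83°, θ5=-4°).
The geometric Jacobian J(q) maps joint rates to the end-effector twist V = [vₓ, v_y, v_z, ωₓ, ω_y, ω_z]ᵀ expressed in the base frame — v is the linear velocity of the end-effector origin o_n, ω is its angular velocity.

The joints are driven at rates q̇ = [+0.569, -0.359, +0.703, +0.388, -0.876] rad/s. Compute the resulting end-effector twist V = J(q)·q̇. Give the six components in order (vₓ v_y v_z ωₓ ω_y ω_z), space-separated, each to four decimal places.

0.7054 0.4238 0.1925 0.1353 -0.8730 1.4659

o_n = [0.3089, -0.1673, -0.5418]
J₁: ẑ×o_n = [0.1673, 0.3089, -0.0000], ω = ẑ
J2: z=[-0.9962, 0.0872, 0.0000] o=[0.0601, 0.6874, 0.0600] → [-0.0524, -0.5995, 0.8297, -0.9962, 0.0872, 0.0000]
J3: z=[-0.0870, -0.9948, -0.0523] o=[-0.3660, 0.7504, -0.4293] → [0.0638, -0.0451, 0.7513, -0.0870, -0.9948, -0.0523]
J4: z=[0.8330, -0.1015, 0.5439] o=[-0.2239, 0.7494, -0.6471] → [0.4879, 0.2021, -0.7095, 0.8330, -0.1015, 0.5439]
J5: z=[0.5529, 0.1175, -0.8249] o=[0.2348, 0.3073, -0.4026] → [-0.4078, 0.0158, -0.2711, 0.5529, 0.1175, -0.8249]
V = J·q̇ = [0.7054, 0.4238, 0.1925, 0.1353, -0.8730, 1.4659]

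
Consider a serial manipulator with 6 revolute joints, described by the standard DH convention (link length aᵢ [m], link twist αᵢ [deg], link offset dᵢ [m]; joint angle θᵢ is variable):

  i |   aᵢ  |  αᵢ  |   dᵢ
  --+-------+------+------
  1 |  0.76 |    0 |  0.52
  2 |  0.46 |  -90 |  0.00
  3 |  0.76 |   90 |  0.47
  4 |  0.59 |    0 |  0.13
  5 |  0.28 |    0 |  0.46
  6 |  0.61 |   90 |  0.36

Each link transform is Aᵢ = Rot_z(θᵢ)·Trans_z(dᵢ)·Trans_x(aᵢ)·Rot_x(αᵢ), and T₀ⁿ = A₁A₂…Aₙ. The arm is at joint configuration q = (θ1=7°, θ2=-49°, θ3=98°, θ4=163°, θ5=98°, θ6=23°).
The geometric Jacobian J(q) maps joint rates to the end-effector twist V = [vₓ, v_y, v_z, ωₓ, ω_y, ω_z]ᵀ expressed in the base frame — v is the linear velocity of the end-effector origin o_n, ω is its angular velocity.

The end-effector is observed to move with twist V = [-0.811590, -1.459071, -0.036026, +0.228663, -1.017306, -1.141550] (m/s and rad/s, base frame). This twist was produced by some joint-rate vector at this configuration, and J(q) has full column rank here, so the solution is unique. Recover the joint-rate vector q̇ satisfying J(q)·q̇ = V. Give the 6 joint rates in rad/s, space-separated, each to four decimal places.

o_n = [1.6131, -0.9847, 0.0911]
J₁: ẑ×o_n = [0.9847, 1.6131, -0.0000], ω = ẑ
J2: z=[0.0000, 0.0000, 1.0000] o=[0.7543, 0.0926, 0.5200] → [1.0773, 0.8588, -0.0000, 0.0000, 0.0000, 1.0000]
J3: z=[0.6691, 0.7431, 0.0000] o=[1.0962, -0.2152, 0.5200] → [-0.3187, 0.2870, -0.8991, 0.6691, 0.7431, 0.0000]
J4: z=[0.7359, -0.6626, -0.1392] o=[1.3321, 0.2049, -0.2326] → [-0.3801, -0.2774, -0.6892, 0.7359, -0.6626, -0.1392]
J5: z=[0.7359, -0.6626, -0.1392] o=[1.6015, 0.1944, 0.3080] → [-0.0204, 0.1580, -0.8600, 0.7359, -0.6626, -0.1392]
J6: z=[0.7359, -0.6626, -0.1392] o=[1.7595, -0.3200, 0.2874] → [0.0375, 0.1648, -0.5861, 0.7359, -0.6626, -0.1392]
q̇ = J⁺·V = [-0.7440, -0.2780, -0.6030, -0.0300, 0.2840, 0.6050]

-0.7440 -0.2780 -0.6030 -0.0300 0.2840 0.6050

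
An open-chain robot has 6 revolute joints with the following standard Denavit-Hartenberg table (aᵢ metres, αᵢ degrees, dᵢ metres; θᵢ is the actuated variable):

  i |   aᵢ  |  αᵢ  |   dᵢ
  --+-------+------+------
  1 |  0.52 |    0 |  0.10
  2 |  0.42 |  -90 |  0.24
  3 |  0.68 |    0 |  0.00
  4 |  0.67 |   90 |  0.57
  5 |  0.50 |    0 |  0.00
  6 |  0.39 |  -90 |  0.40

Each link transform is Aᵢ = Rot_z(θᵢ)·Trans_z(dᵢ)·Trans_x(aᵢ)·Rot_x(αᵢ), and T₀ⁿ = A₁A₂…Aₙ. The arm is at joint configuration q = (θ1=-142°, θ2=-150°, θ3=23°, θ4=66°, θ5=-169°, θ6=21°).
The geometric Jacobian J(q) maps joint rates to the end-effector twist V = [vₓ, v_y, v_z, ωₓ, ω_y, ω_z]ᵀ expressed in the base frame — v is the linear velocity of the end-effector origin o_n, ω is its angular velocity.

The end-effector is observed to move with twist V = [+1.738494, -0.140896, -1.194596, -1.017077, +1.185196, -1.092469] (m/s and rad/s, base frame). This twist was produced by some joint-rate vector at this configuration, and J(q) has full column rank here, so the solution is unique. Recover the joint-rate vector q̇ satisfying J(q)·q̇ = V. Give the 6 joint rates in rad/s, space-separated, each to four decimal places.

-0.7590 -0.3460 0.7370 0.6500 0.3550 0.3630

o_n = [-0.1175, 1.1184, 0.2328]
J₁: ẑ×o_n = [-1.1184, -0.1175, 0.0000], ω = ẑ
J2: z=[0.0000, 0.0000, 1.0000] o=[-0.4098, -0.3201, 0.1000] → [-1.4385, 0.2922, 0.0000, 0.0000, 0.0000, 1.0000]
J3: z=[-0.9272, 0.3746, 0.0000] o=[-0.2524, 0.0693, 0.3400] → [-0.0402, -0.0994, -1.0232, -0.9272, 0.3746, 0.0000]
J4: z=[-0.9272, 0.3746, 0.0000] o=[-0.0179, 0.6496, 0.0743] → [0.0594, 0.1470, -0.3973, -0.9272, 0.3746, 0.0000]
J5: z=[0.3745, 0.9270, 0.0175] o=[-0.5421, 0.8740, -0.5956] → [0.7637, -0.3029, -0.3020, 0.3745, 0.9270, 0.0175]
J6: z=[0.3745, 0.9270, 0.0175] o=[-0.4568, 0.8303, -0.1049] → [0.3080, -0.1206, -0.2066, 0.3745, 0.9270, 0.0175]
q̇ = J⁺·V = [-0.7590, -0.3460, 0.7370, 0.6500, 0.3550, 0.3630]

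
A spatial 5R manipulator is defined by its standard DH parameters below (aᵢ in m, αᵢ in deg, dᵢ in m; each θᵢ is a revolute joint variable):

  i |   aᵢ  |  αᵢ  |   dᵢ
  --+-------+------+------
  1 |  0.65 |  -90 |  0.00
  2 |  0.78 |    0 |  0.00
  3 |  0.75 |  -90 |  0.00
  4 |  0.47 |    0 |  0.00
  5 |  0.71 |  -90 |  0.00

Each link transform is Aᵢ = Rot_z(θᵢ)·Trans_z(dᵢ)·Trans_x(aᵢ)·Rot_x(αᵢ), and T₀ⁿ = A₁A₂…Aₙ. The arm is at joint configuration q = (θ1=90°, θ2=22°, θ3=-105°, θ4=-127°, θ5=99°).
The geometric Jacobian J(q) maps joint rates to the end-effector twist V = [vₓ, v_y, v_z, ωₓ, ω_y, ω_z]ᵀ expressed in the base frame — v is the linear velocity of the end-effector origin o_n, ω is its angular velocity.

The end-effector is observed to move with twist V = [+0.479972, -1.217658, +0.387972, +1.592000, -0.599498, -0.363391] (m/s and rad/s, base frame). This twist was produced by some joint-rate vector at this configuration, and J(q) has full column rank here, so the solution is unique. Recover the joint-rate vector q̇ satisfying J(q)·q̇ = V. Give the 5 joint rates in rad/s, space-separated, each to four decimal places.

o_n = [-0.7087, 1.5065, 0.7937]
J₁: ẑ×o_n = [-1.5065, -0.7087, 0.0000], ω = ẑ
J2: z=[-1.0000, 0.0000, 0.0000] o=[0.0000, 0.6500, 0.0000] → [-0.0000, 0.7937, -0.8565, -1.0000, 0.0000, 0.0000]
J3: z=[-1.0000, 0.0000, 0.0000] o=[0.0000, 1.3732, -0.2922] → [0.0000, 1.0859, -0.1333, -1.0000, 0.0000, 0.0000]
J4: z=[-0.0000, 0.9925, -0.1219] o=[0.0000, 1.4646, 0.4522] → [0.3440, 0.0864, 0.7034, -0.0000, 0.9925, -0.1219]
J5: z=[-0.0000, 0.9925, -0.1219] o=[-0.3754, 1.4301, 0.1715] → [0.6269, 0.0406, 0.3308, -0.0000, 0.9925, -0.1219]
q̇ = J⁺·V = [-0.4370, -0.8840, -0.7080, -0.7080, 0.1040]

-0.4370 -0.8840 -0.7080 -0.7080 0.1040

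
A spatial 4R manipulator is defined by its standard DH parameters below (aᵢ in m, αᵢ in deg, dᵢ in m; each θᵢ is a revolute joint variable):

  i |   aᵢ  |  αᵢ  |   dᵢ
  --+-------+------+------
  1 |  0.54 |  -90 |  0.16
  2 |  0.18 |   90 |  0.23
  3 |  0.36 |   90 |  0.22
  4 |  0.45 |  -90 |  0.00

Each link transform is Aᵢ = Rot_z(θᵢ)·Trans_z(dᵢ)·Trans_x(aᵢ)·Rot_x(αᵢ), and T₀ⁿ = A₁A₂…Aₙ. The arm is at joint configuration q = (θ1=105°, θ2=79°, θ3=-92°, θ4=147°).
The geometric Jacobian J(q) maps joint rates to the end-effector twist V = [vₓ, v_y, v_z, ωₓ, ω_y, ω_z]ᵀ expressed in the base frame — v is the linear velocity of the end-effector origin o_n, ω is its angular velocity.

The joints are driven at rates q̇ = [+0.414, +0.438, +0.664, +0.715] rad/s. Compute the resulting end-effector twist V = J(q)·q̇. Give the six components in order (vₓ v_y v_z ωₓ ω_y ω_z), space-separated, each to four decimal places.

o_n = [-0.5058, 0.9318, 0.0715]
J₁: ẑ×o_n = [-0.9318, -0.5058, 0.0000], ω = ẑ
J2: z=[-0.9659, -0.2588, 0.0000] o=[-0.1398, 0.5216, 0.1600] → [0.0229, -0.0855, -0.4910, -0.9659, -0.2588, 0.0000]
J3: z=[-0.2541, 0.9482, 0.1908] o=[-0.3708, 0.4952, -0.0167] → [0.0003, -0.0034, 0.0171, -0.2541, 0.9482, 0.1908]
J4: z=[0.0156, -0.1932, 0.9810] o=[-0.0786, 0.7946, 0.0376] → [-0.1411, -0.4197, -0.0804, 0.0156, -0.1932, 0.9810]
V = J·q̇ = [-0.4765, -0.5492, -0.2612, -0.5806, 0.3781, 1.2421]

-0.4765 -0.5492 -0.2612 -0.5806 0.3781 1.2421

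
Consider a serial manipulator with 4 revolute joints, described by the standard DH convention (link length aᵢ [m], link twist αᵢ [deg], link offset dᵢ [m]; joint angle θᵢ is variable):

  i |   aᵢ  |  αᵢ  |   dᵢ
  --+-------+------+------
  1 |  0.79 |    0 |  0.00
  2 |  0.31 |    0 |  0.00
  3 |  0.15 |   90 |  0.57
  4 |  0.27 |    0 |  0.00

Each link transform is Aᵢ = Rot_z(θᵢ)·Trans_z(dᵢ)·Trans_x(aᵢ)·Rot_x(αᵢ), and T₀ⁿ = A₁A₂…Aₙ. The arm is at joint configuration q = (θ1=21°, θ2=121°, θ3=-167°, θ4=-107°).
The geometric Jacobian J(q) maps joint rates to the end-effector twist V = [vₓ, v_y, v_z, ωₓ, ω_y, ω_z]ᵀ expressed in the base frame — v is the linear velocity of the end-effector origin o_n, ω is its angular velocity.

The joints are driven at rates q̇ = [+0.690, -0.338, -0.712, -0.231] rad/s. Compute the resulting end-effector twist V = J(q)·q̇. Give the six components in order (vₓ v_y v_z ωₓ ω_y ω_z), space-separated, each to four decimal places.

-0.3274 0.4249 0.0182 0.0976 0.2094 -0.3600

o_n = [0.5576, 0.4439, 0.3118]
J₁: ẑ×o_n = [-0.4439, 0.5576, 0.0000], ω = ẑ
J2: z=[0.0000, 0.0000, 1.0000] o=[0.7375, 0.2831, 0.0000] → [-0.1608, -0.1799, 0.0000, 0.0000, 0.0000, 1.0000]
J3: z=[0.0000, 0.0000, 1.0000] o=[0.4932, 0.4740, 0.0000] → [0.0300, 0.0644, -0.0000, 0.0000, 0.0000, 1.0000]
J4: z=[-0.4226, -0.9063, 0.0000] o=[0.6292, 0.4106, 0.5700] → [0.2340, -0.1091, -0.0789, -0.4226, -0.9063, 0.0000]
V = J·q̇ = [-0.3274, 0.4249, 0.0182, 0.0976, 0.2094, -0.3600]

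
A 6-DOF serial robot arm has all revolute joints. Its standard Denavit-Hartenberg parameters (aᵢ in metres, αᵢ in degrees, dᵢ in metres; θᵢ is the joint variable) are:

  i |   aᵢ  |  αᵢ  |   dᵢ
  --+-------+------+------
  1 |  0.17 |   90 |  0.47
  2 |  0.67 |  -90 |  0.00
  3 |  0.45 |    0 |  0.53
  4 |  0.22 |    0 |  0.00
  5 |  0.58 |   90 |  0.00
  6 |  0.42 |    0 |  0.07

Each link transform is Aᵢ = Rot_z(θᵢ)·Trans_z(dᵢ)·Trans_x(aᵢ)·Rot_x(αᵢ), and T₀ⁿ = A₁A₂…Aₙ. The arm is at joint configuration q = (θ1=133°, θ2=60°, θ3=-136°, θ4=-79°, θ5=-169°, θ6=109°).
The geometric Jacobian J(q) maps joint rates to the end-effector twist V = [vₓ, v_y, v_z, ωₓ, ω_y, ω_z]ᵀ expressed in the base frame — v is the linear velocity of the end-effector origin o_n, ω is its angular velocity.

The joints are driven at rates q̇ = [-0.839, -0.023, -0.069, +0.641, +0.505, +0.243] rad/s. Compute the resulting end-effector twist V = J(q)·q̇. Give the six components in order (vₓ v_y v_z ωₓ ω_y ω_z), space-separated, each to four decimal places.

-0.3036 -0.6530 0.0659 0.8153 -0.5826 -0.3861

o_n = [0.5616, 0.0292, 1.4034]
J₁: ẑ×o_n = [-0.0292, 0.5616, 0.0000], ω = ẑ
J2: z=[0.7314, 0.6820, 0.0000] o=[-0.1159, 0.1243, 0.4700] → [0.6366, -0.6827, -0.5316, 0.7314, 0.6820, 0.0000]
J3: z=[0.5906, -0.6334, 0.5000] o=[-0.3444, 0.3693, 1.0502] → [-0.0536, 0.2444, 0.3730, 0.5906, -0.6334, 0.5000]
J4: z=[0.5906, -0.6334, 0.5000] o=[0.3076, 0.1285, 1.0349] → [-0.1838, -0.0907, 0.1022, 0.5906, -0.6334, 0.5000]
J5: z=[0.5906, -0.6334, 0.5000] o=[0.2768, -0.0235, 0.8788] → [-0.3586, -0.1674, 0.2115, 0.5906, -0.6334, 0.5000]
J6: z=[0.8068, 0.4743, -0.3522] o=[0.2686, 0.3312, 1.3377] → [-0.0752, -0.1562, -0.3826, 0.8068, 0.4743, -0.3522]
V = J·q̇ = [-0.3036, -0.6530, 0.0659, 0.8153, -0.5826, -0.3861]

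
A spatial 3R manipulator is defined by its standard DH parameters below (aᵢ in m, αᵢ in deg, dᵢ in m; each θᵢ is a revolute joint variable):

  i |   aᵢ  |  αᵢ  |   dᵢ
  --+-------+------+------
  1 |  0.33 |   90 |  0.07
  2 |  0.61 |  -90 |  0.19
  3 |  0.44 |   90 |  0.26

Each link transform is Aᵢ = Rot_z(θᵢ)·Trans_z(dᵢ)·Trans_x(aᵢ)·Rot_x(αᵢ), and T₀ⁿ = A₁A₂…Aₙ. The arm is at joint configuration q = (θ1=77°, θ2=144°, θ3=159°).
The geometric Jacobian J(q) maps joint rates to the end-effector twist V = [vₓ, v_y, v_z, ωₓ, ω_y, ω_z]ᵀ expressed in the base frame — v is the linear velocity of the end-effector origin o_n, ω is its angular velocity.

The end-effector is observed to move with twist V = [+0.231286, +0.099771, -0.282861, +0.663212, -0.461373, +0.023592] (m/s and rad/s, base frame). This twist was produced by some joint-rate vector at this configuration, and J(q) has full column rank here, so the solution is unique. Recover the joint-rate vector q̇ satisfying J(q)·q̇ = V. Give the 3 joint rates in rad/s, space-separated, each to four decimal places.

0.4370 0.7500 0.5110

o_n = [0.0351, 0.0083, -0.0232]
J₁: ẑ×o_n = [-0.0083, 0.0351, 0.0000], ω = ẑ
J2: z=[0.9744, -0.2250, 0.0000] o=[0.0742, 0.3215, 0.0700] → [0.0210, 0.0909, -0.3140, 0.9744, -0.2250, 0.0000]
J3: z=[-0.1322, -0.5727, -0.8090] o=[0.1484, -0.2021, 0.4285] → [0.4289, 0.0319, -0.0927, -0.1322, -0.5727, -0.8090]
q̇ = J⁺·V = [0.4370, 0.7500, 0.5110]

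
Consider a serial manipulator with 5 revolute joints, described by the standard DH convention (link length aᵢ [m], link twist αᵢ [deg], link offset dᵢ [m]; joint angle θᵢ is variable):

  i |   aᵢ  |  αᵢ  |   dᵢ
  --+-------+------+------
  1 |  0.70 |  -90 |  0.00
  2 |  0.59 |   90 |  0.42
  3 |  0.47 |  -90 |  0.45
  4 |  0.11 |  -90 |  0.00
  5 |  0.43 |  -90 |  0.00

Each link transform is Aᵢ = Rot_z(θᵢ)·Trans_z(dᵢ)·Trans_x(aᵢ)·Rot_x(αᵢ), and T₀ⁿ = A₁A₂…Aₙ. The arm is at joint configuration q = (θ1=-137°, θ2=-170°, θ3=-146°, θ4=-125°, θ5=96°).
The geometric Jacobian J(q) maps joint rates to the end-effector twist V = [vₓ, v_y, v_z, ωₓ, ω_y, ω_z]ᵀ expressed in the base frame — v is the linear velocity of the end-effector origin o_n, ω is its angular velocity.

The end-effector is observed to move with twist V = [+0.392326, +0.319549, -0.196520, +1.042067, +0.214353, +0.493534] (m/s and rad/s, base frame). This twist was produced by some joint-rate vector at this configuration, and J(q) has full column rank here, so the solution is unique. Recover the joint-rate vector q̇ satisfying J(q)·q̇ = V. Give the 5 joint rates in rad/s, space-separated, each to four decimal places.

-0.2620 0.9730 -0.1550 0.9210 -0.7520

o_n = [-0.0905, -0.8126, -0.4970]
J₁: ẑ×o_n = [0.8126, -0.0905, 0.0000], ω = ẑ
J2: z=[0.6820, -0.7314, 0.0000] o=[-0.5119, -0.4774, 0.0000] → [0.3635, 0.3390, 0.0797, 0.6820, -0.7314, 0.0000]
J3: z=[0.1270, 0.1184, -0.9848] o=[0.1994, -0.3883, 0.1025] → [-0.4888, 0.3616, -0.0195, 0.1270, 0.1184, -0.9848]
J4: z=[-0.1626, 0.9819, 0.0971] o=[-0.2033, -0.4045, -0.4084] → [-0.0474, -0.0035, -0.0444, -0.1626, 0.9819, 0.0971]
J5: z=[-0.7287, -0.0532, -0.6828] o=[-0.1301, -0.3845, -0.4880] → [-0.2918, -0.0336, 0.3140, -0.7287, -0.0532, -0.6828]
q̇ = J⁺·V = [-0.2620, 0.9730, -0.1550, 0.9210, -0.7520]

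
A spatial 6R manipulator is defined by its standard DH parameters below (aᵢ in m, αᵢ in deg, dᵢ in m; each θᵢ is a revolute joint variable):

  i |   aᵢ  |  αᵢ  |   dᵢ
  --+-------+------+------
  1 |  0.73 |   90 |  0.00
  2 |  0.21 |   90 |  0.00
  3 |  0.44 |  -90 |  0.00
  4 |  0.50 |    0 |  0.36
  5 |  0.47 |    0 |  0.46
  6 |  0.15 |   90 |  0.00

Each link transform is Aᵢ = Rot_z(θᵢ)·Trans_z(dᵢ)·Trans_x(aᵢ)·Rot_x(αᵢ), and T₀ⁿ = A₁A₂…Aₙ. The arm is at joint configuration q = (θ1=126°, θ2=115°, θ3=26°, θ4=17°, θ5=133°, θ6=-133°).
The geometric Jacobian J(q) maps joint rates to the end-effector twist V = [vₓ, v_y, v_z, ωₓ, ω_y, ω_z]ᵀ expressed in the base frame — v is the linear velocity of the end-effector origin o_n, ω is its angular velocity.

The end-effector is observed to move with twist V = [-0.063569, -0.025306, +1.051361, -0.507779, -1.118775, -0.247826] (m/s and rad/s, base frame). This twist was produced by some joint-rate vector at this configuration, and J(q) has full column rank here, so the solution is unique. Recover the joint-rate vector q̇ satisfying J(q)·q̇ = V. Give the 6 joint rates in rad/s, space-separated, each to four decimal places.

-0.2450 -0.5480 -0.5510 -0.5490 0.7970 -0.8270

o_n = [0.7348, 0.7308, 0.2181]
J₁: ẑ×o_n = [-0.7308, 0.7348, 0.0000], ω = ẑ
J2: z=[0.8090, 0.5878, 0.0000] o=[-0.4291, 0.5906, 0.0000] → [0.1282, -0.1765, -0.5707, 0.8090, 0.5878, 0.0000]
J3: z=[-0.5327, 0.7332, 0.4226] o=[-0.3769, 0.5188, 0.1903] → [-0.0692, 0.4846, -0.9280, -0.5327, 0.7332, 0.4226]
J4: z=[0.6182, 0.6782, -0.3973] o=[-0.1226, 0.4969, 0.5487] → [-0.1313, -0.1362, -0.4369, 0.6182, 0.6782, -0.3973]
J5: z=[0.6182, 0.6782, -0.3973] o=[0.4541, 0.6102, 0.7334] → [-0.3016, 0.2071, -0.1158, 0.6182, 0.6782, -0.3973]
J6: z=[0.6182, 0.6782, -0.3973] o=[0.6285, 0.7700, 0.1198] → [0.0511, -0.1030, -0.0963, 0.6182, 0.6782, -0.3973]
q̇ = J⁺·V = [-0.2450, -0.5480, -0.5510, -0.5490, 0.7970, -0.8270]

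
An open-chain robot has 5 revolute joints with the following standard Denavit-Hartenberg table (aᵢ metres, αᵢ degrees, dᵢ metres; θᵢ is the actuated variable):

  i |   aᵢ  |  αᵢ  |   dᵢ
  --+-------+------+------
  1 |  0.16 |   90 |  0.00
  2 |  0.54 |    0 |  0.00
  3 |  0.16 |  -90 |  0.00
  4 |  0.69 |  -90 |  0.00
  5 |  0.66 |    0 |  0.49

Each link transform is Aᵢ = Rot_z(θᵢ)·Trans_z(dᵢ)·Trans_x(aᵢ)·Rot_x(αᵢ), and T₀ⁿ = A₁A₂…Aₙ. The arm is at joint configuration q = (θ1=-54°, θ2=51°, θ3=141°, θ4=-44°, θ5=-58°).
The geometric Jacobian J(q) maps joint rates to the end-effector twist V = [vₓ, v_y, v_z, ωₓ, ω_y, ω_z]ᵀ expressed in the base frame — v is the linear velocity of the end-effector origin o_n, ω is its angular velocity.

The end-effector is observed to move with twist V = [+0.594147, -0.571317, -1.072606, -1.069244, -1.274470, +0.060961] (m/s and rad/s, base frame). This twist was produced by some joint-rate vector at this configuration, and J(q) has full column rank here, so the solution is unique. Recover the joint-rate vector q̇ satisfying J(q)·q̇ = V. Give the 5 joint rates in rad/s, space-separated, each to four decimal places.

-0.3170 0.9530 0.1720 -0.2860 -0.6800

o_n = [-0.6547, 0.2720, -0.3874]
J₁: ẑ×o_n = [-0.2720, -0.6547, 0.0000], ω = ẑ
J2: z=[-0.8090, -0.5878, 0.0000] o=[0.0940, -0.1294, 0.0000] → [0.2277, -0.3134, -0.7648, -0.8090, -0.5878, 0.0000]
J3: z=[-0.8090, -0.5878, 0.0000] o=[0.2938, -0.4044, 0.4197] → [0.4744, -0.6529, -1.1047, -0.8090, -0.5878, 0.0000]
J4: z=[0.1222, -0.1682, -0.9781] o=[0.2018, -0.2778, 0.3864] → [0.6679, 0.9323, -0.0769, 0.1222, -0.1682, -0.9781]
J5: z=[0.1826, 0.9725, -0.1444] o=[-0.4713, -0.1667, 0.2832] → [-0.5888, 0.1489, 0.2584, 0.1826, 0.9725, -0.1444]
q̇ = J⁺·V = [-0.3170, 0.9530, 0.1720, -0.2860, -0.6800]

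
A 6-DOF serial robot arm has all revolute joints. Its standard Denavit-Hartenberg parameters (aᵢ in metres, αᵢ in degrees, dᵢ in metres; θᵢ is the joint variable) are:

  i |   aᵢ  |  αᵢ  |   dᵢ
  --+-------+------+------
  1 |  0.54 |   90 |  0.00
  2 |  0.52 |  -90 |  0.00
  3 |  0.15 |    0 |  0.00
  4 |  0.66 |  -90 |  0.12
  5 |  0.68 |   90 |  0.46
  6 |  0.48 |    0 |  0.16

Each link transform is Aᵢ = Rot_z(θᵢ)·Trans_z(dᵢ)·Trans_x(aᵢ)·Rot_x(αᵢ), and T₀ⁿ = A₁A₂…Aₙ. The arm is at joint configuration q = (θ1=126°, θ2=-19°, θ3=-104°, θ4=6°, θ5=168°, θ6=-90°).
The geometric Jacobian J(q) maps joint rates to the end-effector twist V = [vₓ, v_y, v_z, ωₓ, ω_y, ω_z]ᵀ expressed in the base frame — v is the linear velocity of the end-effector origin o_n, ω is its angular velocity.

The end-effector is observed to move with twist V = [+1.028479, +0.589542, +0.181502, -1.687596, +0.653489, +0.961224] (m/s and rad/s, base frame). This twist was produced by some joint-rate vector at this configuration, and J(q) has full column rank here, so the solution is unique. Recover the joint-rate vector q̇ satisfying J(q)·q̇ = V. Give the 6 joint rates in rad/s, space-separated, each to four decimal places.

o_n = [-0.4010, 0.8422, -0.3180]
J₁: ẑ×o_n = [-0.8422, -0.4010, 0.0000], ω = ẑ
J2: z=[0.8090, 0.5878, 0.0000] o=[-0.3174, 0.4369, 0.0000] → [-0.1869, 0.2572, 0.3770, 0.8090, 0.5878, 0.0000]
J3: z=[-0.1914, 0.2634, 0.9455] o=[-0.6064, 0.8346, -0.1693] → [-0.0463, 0.1658, -0.0555, -0.1914, 0.2634, 0.9455]
J4: z=[-0.1914, 0.2634, 0.9455] o=[-0.4685, 0.8924, -0.1575] → [0.0053, 0.0331, -0.0082, -0.1914, 0.2634, 0.9455]
J5: z=[-0.4378, 0.8393, -0.3224] o=[0.0884, 1.2379, -0.0141] → [-0.3826, 0.0248, 0.5840, -0.4378, 0.8393, -0.3224]
J6: z=[0.3698, -0.1588, -0.9154] o=[-0.6703, 1.2704, -0.3262] → [-0.3934, -0.2496, -0.1156, 0.3698, -0.1588, -0.9154]
q̇ = J⁺·V = [-0.9750, -0.8910, 0.9090, 0.4680, 0.7870, -0.9700]

-0.9750 -0.8910 0.9090 0.4680 0.7870 -0.9700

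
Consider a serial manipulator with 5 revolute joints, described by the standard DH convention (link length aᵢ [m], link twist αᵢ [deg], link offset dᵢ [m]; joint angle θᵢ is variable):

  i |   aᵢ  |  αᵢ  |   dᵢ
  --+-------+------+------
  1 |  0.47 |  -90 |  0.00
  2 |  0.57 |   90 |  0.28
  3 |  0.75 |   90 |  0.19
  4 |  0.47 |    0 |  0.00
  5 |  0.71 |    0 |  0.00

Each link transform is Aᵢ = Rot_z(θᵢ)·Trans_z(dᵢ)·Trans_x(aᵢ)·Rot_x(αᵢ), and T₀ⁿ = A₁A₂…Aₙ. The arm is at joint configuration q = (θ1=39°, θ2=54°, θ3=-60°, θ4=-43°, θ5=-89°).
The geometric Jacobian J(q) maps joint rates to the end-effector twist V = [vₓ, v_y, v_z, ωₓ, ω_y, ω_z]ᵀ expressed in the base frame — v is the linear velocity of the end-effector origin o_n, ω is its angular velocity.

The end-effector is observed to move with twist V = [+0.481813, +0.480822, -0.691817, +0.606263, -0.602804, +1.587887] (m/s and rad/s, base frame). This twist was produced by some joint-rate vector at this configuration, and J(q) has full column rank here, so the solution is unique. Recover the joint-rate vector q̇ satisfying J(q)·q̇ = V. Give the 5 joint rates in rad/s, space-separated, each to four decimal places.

0.6220 -0.4300 0.6420 0.0970 0.7430

o_n = [0.5141, 0.0872, -1.0983]
J₁: ẑ×o_n = [-0.0872, 0.5141, 0.0000], ω = ẑ
J2: z=[-0.6293, 0.7771, 0.0000] o=[0.3653, 0.2958, 0.0000] → [-0.8535, -0.6912, 0.0156, -0.6293, 0.7771, 0.0000]
J3: z=[0.6287, 0.5091, 0.5878] o=[0.4494, 0.7242, -0.4611] → [0.0501, 0.4386, -0.4334, 0.6287, 0.5091, 0.5878]
J4: z=[-0.0809, -0.7089, 0.7006] o=[1.1489, 0.4549, -0.6528] → [0.5734, -0.4808, -0.4203, -0.0809, -0.7089, 0.7006]
J5: z=[-0.0809, -0.7089, 0.7006] o=[1.2132, 0.1239, -0.9803] → [0.1094, -0.4994, -0.4927, -0.0809, -0.7089, 0.7006]
q̇ = J⁺·V = [0.6220, -0.4300, 0.6420, 0.0970, 0.7430]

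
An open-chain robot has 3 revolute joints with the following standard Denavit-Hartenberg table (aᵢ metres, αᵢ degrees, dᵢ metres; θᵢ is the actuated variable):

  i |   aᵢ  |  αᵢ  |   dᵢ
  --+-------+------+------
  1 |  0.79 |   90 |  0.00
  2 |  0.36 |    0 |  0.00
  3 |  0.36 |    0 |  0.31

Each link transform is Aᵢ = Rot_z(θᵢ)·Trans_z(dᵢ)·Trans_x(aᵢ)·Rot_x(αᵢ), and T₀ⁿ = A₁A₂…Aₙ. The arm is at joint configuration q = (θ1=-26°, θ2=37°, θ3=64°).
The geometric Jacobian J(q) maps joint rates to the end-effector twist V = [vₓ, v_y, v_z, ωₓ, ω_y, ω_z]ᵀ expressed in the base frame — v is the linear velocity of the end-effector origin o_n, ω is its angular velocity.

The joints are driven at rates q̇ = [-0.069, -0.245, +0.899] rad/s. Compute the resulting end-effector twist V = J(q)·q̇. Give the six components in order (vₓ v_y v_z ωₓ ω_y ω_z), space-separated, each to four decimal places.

-0.2098 0.0249 -0.1154 -0.2867 -0.5878 -0.0690

o_n = [0.7708, -0.7209, 0.5700]
J₁: ẑ×o_n = [0.7209, 0.7708, -0.0000], ω = ẑ
J2: z=[-0.4384, -0.8988, 0.0000] o=[0.7100, -0.3463, 0.0000] → [-0.5123, 0.2499, 0.2188, -0.4384, -0.8988, 0.0000]
J3: z=[-0.4384, -0.8988, 0.0000] o=[0.9685, -0.4723, 0.2167] → [-0.3176, 0.1549, -0.0687, -0.4384, -0.8988, 0.0000]
V = J·q̇ = [-0.2098, 0.0249, -0.1154, -0.2867, -0.5878, -0.0690]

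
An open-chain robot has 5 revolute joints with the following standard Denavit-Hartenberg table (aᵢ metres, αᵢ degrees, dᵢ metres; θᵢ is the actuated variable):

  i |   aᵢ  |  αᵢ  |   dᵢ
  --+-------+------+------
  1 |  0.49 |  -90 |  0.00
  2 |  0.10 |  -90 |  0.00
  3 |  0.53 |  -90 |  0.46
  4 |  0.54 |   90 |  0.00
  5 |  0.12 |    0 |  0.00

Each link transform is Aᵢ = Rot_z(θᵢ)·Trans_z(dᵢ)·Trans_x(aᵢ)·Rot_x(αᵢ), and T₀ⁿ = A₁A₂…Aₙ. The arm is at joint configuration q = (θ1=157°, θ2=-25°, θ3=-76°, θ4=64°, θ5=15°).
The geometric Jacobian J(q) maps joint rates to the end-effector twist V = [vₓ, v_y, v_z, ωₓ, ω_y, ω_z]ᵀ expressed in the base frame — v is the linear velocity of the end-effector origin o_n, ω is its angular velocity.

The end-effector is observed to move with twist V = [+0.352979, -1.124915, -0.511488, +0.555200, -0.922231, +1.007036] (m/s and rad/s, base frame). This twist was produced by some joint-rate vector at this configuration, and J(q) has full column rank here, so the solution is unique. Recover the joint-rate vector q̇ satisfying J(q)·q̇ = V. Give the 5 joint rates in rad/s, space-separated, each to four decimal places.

0.4680 0.3520 -0.9230 -0.6130 0.1510

o_n = [-0.9812, -0.4371, 0.2560]
J₁: ẑ×o_n = [0.4371, -0.9812, 0.0000], ω = ẑ
J2: z=[-0.3907, -0.9205, 0.0000] o=[-0.4510, 0.1915, 0.0000] → [-0.2356, 0.1000, -0.2425, -0.3907, -0.9205, 0.0000]
J3: z=[-0.3890, 0.1651, -0.9063] o=[-0.5345, 0.2269, 0.0423] → [-0.5665, 0.4880, 0.3321, -0.3890, 0.1651, -0.9063]
J4: z=[-0.7150, 0.5663, 0.4101] o=[-1.0213, -0.1251, -0.3205] → [0.4543, 0.4286, 0.2003, -0.7150, 0.5663, 0.4101]
J5: z=[-0.6927, -0.6534, -0.3054] o=[-0.9700, -0.3964, 0.1436] → [-0.0858, 0.0812, 0.0208, -0.6927, -0.6534, -0.3054]
q̇ = J⁺·V = [0.4680, 0.3520, -0.9230, -0.6130, 0.1510]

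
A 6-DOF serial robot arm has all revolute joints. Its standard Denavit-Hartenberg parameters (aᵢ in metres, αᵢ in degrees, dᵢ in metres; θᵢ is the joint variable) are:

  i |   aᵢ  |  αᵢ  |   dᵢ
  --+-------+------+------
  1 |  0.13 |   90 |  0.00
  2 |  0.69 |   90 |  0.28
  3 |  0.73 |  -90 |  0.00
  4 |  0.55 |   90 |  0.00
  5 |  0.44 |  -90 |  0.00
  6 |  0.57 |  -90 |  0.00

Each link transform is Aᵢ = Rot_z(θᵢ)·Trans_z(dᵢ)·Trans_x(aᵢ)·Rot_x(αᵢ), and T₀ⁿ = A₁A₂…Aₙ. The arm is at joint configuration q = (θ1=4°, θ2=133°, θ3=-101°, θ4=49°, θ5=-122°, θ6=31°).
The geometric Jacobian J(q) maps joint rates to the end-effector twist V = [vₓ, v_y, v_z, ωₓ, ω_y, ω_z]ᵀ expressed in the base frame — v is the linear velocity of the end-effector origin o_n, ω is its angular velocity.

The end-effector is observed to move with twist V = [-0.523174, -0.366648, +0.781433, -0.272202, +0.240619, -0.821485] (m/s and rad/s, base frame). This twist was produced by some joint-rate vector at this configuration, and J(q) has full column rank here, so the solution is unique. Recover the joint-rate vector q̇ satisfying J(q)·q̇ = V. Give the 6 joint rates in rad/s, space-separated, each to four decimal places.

o_n = [0.0773, 0.1118, -0.2981]
J₁: ẑ×o_n = [-0.1118, 0.0773, 0.0000], ω = ẑ
J2: z=[0.0698, -0.9976, 0.0000] o=[0.1297, 0.0091, 0.0000] → [0.2974, 0.0208, -0.0451, 0.0698, -0.9976, 0.0000]
J3: z=[0.7296, 0.0510, 0.6820] o=[-0.3202, -0.3031, 0.5046] → [-0.3239, 0.8568, 0.2824, 0.7296, 0.0510, 0.6820]
J4: z=[-0.6811, 0.1436, 0.7179] o=[-0.2754, 0.4184, 0.4028] → [0.1194, -0.2242, 0.1582, -0.6811, 0.1436, 0.7179]
J5: z=[0.5249, 0.7794, 0.3421] o=[-0.5561, 0.7538, 0.0693] → [-0.0667, 0.4096, -0.8307, 0.5249, 0.7794, 0.3421]
J6: z=[-0.0719, 0.4411, -0.8946] o=[-0.1830, 0.5580, -0.0572] → [-0.5055, -0.2501, -0.0827, -0.0719, 0.4411, -0.8946]
q̇ = J⁺·V = [0.1850, -0.8690, 0.0770, -0.4220, -0.9940, 0.4650]

0.1850 -0.8690 0.0770 -0.4220 -0.9940 0.4650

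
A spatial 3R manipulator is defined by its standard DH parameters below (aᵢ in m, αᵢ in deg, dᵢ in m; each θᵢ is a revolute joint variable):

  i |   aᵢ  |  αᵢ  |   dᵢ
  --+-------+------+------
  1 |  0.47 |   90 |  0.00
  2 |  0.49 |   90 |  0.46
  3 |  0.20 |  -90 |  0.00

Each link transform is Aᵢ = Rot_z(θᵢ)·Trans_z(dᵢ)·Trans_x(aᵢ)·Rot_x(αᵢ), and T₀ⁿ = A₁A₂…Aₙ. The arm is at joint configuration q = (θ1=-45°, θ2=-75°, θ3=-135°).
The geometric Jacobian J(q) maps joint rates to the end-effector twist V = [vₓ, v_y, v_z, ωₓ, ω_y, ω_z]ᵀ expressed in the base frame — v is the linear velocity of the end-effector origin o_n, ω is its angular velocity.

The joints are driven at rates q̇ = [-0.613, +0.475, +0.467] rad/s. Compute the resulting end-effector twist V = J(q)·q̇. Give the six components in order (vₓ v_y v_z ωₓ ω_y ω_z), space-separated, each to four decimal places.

-0.2090 -0.1832 -0.0209 -0.6548 -0.0169 -0.7339

o_n = [0.1709, -0.6214, -0.3367]
J₁: ẑ×o_n = [0.6214, 0.1709, -0.0000], ω = ẑ
J2: z=[-0.7071, -0.7071, 0.0000] o=[0.3323, -0.3323, 0.0000] → [0.2381, -0.2381, 0.0902, -0.7071, -0.7071, 0.0000]
J3: z=[-0.6830, 0.6830, -0.2588] o=[0.0967, -0.7473, -0.4733] → [0.1259, 0.0741, -0.1366, -0.6830, 0.6830, -0.2588]
V = J·q̇ = [-0.2090, -0.1832, -0.0209, -0.6548, -0.0169, -0.7339]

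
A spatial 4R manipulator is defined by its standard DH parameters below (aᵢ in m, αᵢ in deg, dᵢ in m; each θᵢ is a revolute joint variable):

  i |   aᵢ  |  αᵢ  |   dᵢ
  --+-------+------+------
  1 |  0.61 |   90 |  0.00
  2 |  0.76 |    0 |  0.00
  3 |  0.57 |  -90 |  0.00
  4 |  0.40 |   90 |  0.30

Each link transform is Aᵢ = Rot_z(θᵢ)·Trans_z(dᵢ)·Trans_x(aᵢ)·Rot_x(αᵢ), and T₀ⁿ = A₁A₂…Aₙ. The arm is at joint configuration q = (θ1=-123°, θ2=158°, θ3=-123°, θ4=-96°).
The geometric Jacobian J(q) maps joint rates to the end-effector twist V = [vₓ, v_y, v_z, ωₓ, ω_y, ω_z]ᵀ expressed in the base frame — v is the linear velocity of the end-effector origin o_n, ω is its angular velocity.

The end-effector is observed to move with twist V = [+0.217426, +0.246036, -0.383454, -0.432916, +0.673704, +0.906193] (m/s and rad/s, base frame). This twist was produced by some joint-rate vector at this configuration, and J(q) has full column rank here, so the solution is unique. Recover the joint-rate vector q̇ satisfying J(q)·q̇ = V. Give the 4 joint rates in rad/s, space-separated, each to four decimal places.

o_n = [-0.4240, 0.0775, 0.8334]
J₁: ẑ×o_n = [-0.0775, -0.4240, 0.0000], ω = ẑ
J2: z=[-0.8387, 0.5446, 0.0000] o=[-0.3322, -0.5116, 0.0000] → [0.4539, 0.6990, -0.4441, -0.8387, 0.5446, 0.0000]
J3: z=[-0.8387, 0.5446, 0.0000] o=[0.0516, 0.0794, 0.2847] → [0.2988, 0.4602, 0.2606, -0.8387, 0.5446, 0.0000]
J4: z=[0.3124, 0.4810, 0.8192] o=[-0.2027, -0.3122, 0.6116] → [-0.2125, -0.2505, 0.2282, 0.3124, 0.4810, 0.8192]
q̇ = J⁺·V = [0.4360, 1.0000, -0.2700, 0.5740]

0.4360 1.0000 -0.2700 0.5740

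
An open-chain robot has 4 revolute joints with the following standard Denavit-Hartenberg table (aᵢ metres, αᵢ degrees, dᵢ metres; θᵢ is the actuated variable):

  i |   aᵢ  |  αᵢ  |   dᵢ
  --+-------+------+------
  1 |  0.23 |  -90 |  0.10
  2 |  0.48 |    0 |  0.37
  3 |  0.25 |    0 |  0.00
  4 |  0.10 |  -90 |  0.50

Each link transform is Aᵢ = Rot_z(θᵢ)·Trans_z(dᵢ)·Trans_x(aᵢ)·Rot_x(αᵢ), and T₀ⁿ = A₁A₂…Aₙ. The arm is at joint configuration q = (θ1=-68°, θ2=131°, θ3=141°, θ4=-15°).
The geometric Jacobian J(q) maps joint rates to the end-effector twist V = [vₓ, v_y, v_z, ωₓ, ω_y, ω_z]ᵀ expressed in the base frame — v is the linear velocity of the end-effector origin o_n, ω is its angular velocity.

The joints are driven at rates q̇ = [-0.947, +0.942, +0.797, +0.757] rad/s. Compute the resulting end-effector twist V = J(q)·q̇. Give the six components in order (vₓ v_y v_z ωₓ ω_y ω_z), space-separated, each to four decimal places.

0.5213 -1.0408 0.3376 2.3143 0.9350 -0.9470

o_n = [0.7697, 0.4174, 0.0850]
J₁: ẑ×o_n = [-0.4174, 0.7697, 0.0000], ω = ẑ
J2: z=[0.9272, 0.3746, 0.0000] o=[0.0862, -0.2133, 0.1000] → [-0.0056, 0.0139, 0.3287, 0.9272, 0.3746, 0.0000]
J3: z=[0.9272, 0.3746, 0.0000] o=[0.3113, 0.2173, -0.2623] → [0.1301, -0.3220, 0.0138, 0.9272, 0.3746, 0.0000]
J4: z=[0.9272, 0.3746, 0.0000] o=[0.3145, 0.2092, -0.0124] → [0.0365, -0.0903, 0.0225, 0.9272, 0.3746, 0.0000]
V = J·q̇ = [0.5213, -1.0408, 0.3376, 2.3143, 0.9350, -0.9470]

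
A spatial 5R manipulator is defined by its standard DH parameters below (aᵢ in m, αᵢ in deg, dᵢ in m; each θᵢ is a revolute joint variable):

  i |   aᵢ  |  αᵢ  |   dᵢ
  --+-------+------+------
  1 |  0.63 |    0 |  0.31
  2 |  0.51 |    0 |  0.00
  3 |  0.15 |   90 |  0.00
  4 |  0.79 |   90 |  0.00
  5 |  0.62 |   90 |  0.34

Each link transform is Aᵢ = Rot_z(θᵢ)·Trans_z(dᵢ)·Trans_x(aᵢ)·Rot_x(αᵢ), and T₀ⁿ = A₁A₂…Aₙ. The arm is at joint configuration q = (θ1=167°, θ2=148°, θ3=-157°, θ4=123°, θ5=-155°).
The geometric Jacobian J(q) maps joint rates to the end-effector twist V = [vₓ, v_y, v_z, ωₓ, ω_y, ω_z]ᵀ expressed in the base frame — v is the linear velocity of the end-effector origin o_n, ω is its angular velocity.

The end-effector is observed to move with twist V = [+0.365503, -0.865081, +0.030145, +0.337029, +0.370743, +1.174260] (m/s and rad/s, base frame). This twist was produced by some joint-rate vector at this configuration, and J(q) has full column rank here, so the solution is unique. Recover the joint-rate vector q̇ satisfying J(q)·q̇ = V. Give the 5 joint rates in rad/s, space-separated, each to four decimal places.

o_n = [-0.6397, -0.3454, 0.6865]
J₁: ẑ×o_n = [0.3454, -0.6397, 0.0000], ω = ẑ
J2: z=[0.0000, 0.0000, 1.0000] o=[-0.6139, 0.1417, 0.3100] → [0.4871, -0.0258, 0.0000, 0.0000, 0.0000, 1.0000]
J3: z=[0.0000, 0.0000, 1.0000] o=[-0.2532, -0.2189, 0.3100] → [0.1265, -0.3864, 0.0000, 0.0000, 0.0000, 1.0000]
J4: z=[0.3746, 0.9272, 0.0000] o=[-0.3923, -0.1627, 0.3100] → [0.3491, -0.1410, 0.1609, 0.3746, 0.9272, 0.0000]
J5: z=[-0.7776, 0.3142, 0.5446] o=[0.0066, -0.3239, 0.9725] → [-0.0782, -0.5745, 0.2198, -0.7776, 0.3142, 0.5446]
q̇ = J⁺·V = [0.9380, -0.5070, 0.8560, 0.4700, -0.2070]

0.9380 -0.5070 0.8560 0.4700 -0.2070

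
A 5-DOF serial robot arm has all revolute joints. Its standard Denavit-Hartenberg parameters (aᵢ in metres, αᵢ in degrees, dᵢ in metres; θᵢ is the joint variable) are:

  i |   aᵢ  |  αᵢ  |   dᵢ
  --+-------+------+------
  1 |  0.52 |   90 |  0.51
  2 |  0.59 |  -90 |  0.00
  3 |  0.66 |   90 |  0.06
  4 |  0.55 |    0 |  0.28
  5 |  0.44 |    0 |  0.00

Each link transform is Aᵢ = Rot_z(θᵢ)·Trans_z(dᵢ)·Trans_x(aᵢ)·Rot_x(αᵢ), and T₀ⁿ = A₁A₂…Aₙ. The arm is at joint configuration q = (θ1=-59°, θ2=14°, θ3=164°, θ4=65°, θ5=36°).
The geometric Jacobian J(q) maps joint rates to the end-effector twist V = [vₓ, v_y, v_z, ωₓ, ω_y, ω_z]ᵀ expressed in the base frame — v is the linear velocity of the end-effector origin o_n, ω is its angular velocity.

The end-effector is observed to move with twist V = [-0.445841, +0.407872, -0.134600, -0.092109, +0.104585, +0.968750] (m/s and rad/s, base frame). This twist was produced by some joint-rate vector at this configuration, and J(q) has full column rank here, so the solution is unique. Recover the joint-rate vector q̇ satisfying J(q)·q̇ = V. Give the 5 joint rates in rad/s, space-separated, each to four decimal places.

o_n = [0.5112, 0.1045, 1.4444]
J₁: ẑ×o_n = [-0.1045, 0.5112, 0.0000], ω = ẑ
J2: z=[-0.8572, -0.5150, 0.0000] o=[0.2678, -0.4457, 0.5100] → [-0.4812, 0.8009, -0.3463, -0.8572, -0.5150, 0.0000]
J3: z=[-0.1246, 0.2074, 0.9703] o=[0.5627, -0.9364, 0.6527] → [-0.8459, 0.0487, -0.1190, -0.1246, 0.2074, 0.9703]
J4: z=[0.9617, 0.2658, 0.0667] o=[0.3941, -0.3026, 0.5575] → [0.2086, -0.8451, 0.3604, 0.9617, 0.2658, 0.0667]
J5: z=[0.9617, 0.2658, 0.0667] o=[0.5445, 0.0940, 1.0057] → [0.1159, -0.4240, 0.0190, 0.9617, 0.2658, 0.0667]
q̇ = J⁺·V = [0.5340, -0.0720, 0.4550, -0.3030, 0.2020]

0.5340 -0.0720 0.4550 -0.3030 0.2020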